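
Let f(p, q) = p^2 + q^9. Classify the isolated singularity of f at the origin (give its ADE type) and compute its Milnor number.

Type A_8, Milnor number mu = 8.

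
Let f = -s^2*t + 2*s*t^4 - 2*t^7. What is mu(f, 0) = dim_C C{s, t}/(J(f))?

8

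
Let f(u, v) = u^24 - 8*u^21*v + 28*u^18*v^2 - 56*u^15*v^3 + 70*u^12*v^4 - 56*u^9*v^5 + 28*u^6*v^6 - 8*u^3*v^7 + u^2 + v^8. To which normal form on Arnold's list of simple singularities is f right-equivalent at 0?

A_7

The Hessian of f at 0 is [[2, 0], [0, 0]] with rank 1, so corank 1. A Groebner basis of the Jacobian ideal J(f) in C{u,v} is {v^7, u}; counting standard monomials gives mu = 7. Corank 1: A-series; mu = 7 gives A_7.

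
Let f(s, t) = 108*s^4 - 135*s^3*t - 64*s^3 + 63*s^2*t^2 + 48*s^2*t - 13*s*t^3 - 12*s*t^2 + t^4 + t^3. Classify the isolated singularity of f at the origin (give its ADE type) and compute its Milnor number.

Type E_7, Milnor number mu = 7.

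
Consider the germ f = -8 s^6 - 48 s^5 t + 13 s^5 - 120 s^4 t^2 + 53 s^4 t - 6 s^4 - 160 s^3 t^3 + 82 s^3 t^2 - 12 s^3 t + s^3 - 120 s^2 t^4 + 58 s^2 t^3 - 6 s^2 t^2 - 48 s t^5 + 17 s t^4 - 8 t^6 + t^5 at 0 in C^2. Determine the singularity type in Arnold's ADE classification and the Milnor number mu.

Type E8, Milnor number mu = 8.

The Hessian of f at 0 is [[0, 0], [0, 0]] with rank 0, so corank 2. A Groebner basis of the Jacobian ideal J(f) in C{s,t} is {-s^2/32 + s*t^3 + s*t^2/8, s^2/8 - s*t^2/2 + t^4, s^3, s^2*t - s^2/8 + s*t^2/2}; counting standard monomials gives mu = 8. Corank 2; j^3 = s^3 is a perfect cube, so E-series; the 5-jet and mu = 8 give E_8.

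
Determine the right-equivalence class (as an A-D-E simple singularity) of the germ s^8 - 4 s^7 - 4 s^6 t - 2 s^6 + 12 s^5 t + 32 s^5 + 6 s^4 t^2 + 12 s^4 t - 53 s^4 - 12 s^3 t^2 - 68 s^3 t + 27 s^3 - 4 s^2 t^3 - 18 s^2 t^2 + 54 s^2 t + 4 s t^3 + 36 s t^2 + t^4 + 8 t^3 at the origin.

E_{6}

The Hessian of f at 0 is [[0, 0], [0, 0]] with rank 0, so corank 2. A Groebner basis of the Jacobian ideal J(f) in C{s,t} is {s^3 - 27*s^2/4 - 9*s*t - 3*t^2, s^2*t + 9*s^2 + 12*s*t + 4*t^2, -189*s^2/16 + s*t^2 - 63*s*t/4 - 21*t^2/4, 243*s^2/16 + 81*s*t/4 + t^3 + 27*t^2/4}; counting standard monomials gives mu = 6. Corank 2; j^3 = (3*s + 2*t)^3 is a perfect cube, so E-series; the 4-jet and mu = 6 give E_6.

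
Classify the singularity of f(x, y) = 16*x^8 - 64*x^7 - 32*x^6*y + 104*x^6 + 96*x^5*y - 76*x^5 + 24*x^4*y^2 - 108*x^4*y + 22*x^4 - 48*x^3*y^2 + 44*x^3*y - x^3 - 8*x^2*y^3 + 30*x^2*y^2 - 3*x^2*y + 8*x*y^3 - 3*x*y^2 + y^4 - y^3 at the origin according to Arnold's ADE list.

The Hessian of f at 0 has rank 0. Corank 2; j^3 = -(x + y)^3 is a perfect cube, so E-series; the 4-jet and mu = 6 give E_6.

E_{6}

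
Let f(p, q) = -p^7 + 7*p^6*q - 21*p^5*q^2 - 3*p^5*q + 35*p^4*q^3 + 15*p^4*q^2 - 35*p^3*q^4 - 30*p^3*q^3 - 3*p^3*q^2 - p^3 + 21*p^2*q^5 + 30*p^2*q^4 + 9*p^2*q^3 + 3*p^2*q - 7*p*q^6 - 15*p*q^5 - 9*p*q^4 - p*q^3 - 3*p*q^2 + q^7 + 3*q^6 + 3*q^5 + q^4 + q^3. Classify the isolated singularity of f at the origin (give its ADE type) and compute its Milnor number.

Type E_{7}, Milnor number mu = 7.

The Hessian of f at 0 has rank 0. Corank 2; j^3 = -(p - q)^3 is a perfect cube, so E-series; the 4-jet and mu = 7 give E_7.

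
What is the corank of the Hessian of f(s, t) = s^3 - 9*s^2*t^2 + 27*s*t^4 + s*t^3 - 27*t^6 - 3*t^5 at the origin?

2

Hessian at 0 has rank 0.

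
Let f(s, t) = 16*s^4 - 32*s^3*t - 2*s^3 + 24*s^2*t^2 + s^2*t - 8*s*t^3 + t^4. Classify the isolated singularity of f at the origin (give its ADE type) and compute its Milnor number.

Type D_5, Milnor number mu = 5.

The Hessian of f at 0 is [[0, 0], [0, 0]] with rank 0, so corank 2. A Groebner basis of the Jacobian ideal J(f) in C{s,t} is {s*t^2, s*t/8 + t^3, s^2 - s*t/2}; counting standard monomials gives mu = 5. Corank 2; j^3 = -s^2*(2*s - t) has shape L^2 M (L != M), so D-series; mu = 5 gives D_5.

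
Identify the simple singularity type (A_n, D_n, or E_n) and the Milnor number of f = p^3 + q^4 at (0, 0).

Type E_6, Milnor number mu = 6.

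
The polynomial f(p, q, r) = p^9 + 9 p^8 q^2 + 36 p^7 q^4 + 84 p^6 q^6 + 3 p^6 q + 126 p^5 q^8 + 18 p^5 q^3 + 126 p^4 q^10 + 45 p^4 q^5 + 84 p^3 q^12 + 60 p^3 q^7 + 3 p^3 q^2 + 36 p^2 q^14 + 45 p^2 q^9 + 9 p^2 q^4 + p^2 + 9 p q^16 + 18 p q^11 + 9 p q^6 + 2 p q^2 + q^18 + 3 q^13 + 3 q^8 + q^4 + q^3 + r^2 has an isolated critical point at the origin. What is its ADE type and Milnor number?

The Hessian of f at 0 has rank 2. Corank 1: A-series; mu = 2 gives A_2.

Type A_2, Milnor number mu = 2.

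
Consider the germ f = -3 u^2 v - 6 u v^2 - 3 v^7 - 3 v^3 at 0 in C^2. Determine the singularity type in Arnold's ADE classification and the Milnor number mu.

The Hessian of f at 0 has rank 0. Corank 2; j^3 = -3*v*(u + v)^2 has shape L^2 M (L != M), so D-series; mu = 8 gives D_8.

Type D_{8}, Milnor number mu = 8.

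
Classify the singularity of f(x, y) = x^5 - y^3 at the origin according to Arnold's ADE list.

E8

The Hessian of f at 0 is [[0, 0], [0, 0]] with rank 0, so corank 2. A Groebner basis of the Jacobian ideal J(f) in C{x,y} is {x^4, y^2}; counting standard monomials gives mu = 8. Corank 2; j^3 = -y^3 is a perfect cube, so E-series; the 5-jet and mu = 8 give E_8.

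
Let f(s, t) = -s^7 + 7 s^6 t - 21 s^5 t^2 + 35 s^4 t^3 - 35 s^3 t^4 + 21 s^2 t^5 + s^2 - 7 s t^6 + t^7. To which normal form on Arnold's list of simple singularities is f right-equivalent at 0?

The Hessian of f at 0 has rank 1. Corank 1: A-series; mu = 6 gives A_6.

A6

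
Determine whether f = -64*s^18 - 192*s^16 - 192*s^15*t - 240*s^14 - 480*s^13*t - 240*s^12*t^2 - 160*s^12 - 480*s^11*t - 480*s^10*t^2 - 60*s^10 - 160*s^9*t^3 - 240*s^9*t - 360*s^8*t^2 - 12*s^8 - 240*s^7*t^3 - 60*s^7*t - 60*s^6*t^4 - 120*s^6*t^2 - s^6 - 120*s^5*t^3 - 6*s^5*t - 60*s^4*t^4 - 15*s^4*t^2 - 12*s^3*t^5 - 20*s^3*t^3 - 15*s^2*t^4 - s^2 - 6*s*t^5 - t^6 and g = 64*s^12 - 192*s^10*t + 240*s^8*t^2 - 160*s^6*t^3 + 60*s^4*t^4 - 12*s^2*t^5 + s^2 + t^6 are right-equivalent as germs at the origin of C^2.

Yes.

The Hessian of f at 0 has rank 1. Corank 1: A-series; mu = 5 gives A_5. The Hessian of g at 0 has rank 1. Corank 1: A-series; mu = 5 gives A_5. Both have type A_5, hence right-equivalent.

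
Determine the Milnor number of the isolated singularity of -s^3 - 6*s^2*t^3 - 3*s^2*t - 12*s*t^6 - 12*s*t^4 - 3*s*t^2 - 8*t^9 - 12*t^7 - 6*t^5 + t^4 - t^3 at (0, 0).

The Hessian of f at 0 is [[0, 0], [0, 0]] with rank 0, so corank 2. A Groebner basis of the Jacobian ideal J(f) in C{s,t} is {t^3, s^2 + 2*s*t + t^2}; counting standard monomials gives mu = 6. Corank 2; j^3 = -(s + t)^3 is a perfect cube, so E-series; the 4-jet and mu = 6 give E_6.

6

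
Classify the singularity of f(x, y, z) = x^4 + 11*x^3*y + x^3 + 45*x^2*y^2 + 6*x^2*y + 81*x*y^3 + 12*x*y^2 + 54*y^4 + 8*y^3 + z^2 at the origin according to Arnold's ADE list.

The Hessian of f at 0 has rank 1. Corank 2; j^3 = (x + 2*y)^3 is a perfect cube, so E-series; the 4-jet and mu = 7 give E_7.

E_7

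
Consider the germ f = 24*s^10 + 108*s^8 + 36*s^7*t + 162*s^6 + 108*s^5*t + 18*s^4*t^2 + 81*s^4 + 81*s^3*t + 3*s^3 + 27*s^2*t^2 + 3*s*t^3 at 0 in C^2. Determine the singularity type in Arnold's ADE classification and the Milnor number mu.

Type E_{7}, Milnor number mu = 7.

The Hessian of f at 0 has rank 0. Corank 2; j^3 = 3*s^3 is a perfect cube, so E-series; the 4-jet and mu = 7 give E_7.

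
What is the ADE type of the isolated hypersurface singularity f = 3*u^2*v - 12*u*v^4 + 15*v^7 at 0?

D_8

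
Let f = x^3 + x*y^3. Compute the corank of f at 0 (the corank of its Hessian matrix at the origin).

2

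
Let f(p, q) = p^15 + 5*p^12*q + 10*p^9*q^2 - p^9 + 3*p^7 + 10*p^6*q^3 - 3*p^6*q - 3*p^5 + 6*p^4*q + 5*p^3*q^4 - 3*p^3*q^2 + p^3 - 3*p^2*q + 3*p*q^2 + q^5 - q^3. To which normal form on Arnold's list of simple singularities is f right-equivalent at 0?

The Hessian of f at 0 has rank 0. Corank 2; j^3 = (p - q)^3 is a perfect cube, so E-series; the 5-jet and mu = 8 give E_8.

E8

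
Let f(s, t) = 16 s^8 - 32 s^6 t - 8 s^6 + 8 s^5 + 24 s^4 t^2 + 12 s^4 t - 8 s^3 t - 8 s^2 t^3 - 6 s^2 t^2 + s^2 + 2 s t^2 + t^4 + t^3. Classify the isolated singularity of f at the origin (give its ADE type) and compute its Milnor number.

Type A2, Milnor number mu = 2.

The Hessian of f at 0 has rank 1. Corank 1: A-series; mu = 2 gives A_2.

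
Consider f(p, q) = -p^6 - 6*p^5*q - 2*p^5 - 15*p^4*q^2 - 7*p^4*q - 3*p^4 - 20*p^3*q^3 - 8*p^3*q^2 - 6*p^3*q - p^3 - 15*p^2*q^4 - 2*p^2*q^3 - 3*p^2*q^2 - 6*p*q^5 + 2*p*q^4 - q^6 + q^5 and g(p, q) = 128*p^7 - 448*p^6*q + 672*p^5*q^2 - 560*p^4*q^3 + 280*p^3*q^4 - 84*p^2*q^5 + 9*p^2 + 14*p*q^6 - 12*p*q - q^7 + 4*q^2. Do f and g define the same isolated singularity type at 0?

No.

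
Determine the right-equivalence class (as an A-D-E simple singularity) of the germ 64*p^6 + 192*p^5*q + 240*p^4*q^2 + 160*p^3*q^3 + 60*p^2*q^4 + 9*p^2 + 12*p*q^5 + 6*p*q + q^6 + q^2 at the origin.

A_5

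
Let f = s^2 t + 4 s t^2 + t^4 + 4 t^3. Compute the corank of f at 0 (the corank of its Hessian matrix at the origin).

2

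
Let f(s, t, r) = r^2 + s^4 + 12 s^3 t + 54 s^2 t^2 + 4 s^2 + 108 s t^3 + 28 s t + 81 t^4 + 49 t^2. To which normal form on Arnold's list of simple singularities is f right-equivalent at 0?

A_{3}

The Hessian of f at 0 is [[8, 28, 0], [28, 98, 0], [0, 0, 2]] with rank 2, so corank 1. A Groebner basis of the Jacobian ideal J(f) in C{s,t,r} is {t^3, s + 7*t/2, r}; counting standard monomials gives mu = 3. Corank 1: A-series; mu = 3 gives A_3.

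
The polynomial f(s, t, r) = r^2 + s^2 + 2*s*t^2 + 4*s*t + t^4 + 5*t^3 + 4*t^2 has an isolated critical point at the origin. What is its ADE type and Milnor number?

Type A2, Milnor number mu = 2.

The Hessian of f at 0 has rank 2. Corank 1: A-series; mu = 2 gives A_2.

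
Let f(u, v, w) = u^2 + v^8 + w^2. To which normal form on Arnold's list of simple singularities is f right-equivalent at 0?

The Hessian of f at 0 is [[2, 0, 0], [0, 0, 0], [0, 0, 2]] with rank 2, so corank 1. A Groebner basis of the Jacobian ideal J(f) in C{u,v,w} is {v^7, u, w}; counting standard monomials gives mu = 7. Corank 1: A-series; mu = 7 gives A_7.

A_{7}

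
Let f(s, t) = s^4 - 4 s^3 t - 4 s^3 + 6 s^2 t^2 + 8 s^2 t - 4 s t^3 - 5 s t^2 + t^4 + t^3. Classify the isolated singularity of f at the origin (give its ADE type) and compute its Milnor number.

Type D_5, Milnor number mu = 5.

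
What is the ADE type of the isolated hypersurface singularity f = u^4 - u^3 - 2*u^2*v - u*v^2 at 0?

D5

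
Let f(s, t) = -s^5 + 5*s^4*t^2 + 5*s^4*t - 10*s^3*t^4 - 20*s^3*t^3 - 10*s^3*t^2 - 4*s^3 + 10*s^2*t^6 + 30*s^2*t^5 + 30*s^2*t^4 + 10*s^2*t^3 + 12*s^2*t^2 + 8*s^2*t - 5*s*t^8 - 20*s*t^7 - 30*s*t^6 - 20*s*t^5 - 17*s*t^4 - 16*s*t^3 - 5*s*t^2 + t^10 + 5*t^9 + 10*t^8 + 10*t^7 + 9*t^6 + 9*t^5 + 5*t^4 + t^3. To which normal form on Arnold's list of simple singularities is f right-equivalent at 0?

D6

The Hessian of f at 0 has rank 0. Corank 2; j^3 = -(s - t)*(2*s - t)^2 has shape L^2 M (L != M), so D-series; mu = 6 gives D_6.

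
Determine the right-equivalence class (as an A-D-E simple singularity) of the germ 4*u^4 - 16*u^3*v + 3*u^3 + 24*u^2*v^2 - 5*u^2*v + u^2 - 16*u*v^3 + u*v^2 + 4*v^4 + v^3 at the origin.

A_{2}

The Hessian of f at 0 is [[2, 0], [0, 0]] with rank 1, so corank 1. A Groebner basis of the Jacobian ideal J(f) in C{u,v} is {v^2, u}; counting standard monomials gives mu = 2. Corank 1: A-series; mu = 2 gives A_2.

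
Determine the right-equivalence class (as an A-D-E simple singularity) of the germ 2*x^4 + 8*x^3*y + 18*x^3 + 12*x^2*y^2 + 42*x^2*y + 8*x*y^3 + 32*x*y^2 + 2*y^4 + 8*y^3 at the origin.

The Hessian of f at 0 is [[0, 0], [0, 0]] with rank 0, so corank 2. A Groebner basis of the Jacobian ideal J(f) in C{x,y} is {x*y^2 + 27*x*y/2 + 9*y^2, -81*x*y/4 + y^3 - 27*y^2/2, x^2 + 5*x*y/3 + 2*y^2/3}; counting standard monomials gives mu = 5. Corank 2; j^3 = 2*(x + y)*(3*x + 2*y)^2 has shape L^2 M (L != M), so D-series; mu = 5 gives D_5.

D5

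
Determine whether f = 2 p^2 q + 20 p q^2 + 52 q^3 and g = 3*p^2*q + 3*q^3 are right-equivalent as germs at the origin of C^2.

Yes.

The Hessian of f at 0 is [[0, 0], [0, 0]] with rank 0, so corank 2. A Groebner basis of the Jacobian ideal J(f) in C{p,q} is {q^3, p^2 - 22*q^2, p*q + 5*q^2}; counting standard monomials gives mu = 4. Corank 2; j^3 = 2*q*(p^2 + 10*p*q + 26*q^2) splits into three distinct lines over C (the quadratic factor has nonzero discriminant), so D_4. The Hessian of g at 0 is [[0, 0], [0, 0]] with rank 0, so corank 2. A Groebner basis of the Jacobian ideal J(g) in C{p,q} is {q^3, p^2 + 3*q^2, p*q}; counting standard monomials gives mu = 4. Corank 2; j^3 = 3*q*(p^2 + q^2) splits into three distinct lines over C (the quadratic factor has nonzero discriminant), so D_4. Both have type D_4, hence right-equivalent.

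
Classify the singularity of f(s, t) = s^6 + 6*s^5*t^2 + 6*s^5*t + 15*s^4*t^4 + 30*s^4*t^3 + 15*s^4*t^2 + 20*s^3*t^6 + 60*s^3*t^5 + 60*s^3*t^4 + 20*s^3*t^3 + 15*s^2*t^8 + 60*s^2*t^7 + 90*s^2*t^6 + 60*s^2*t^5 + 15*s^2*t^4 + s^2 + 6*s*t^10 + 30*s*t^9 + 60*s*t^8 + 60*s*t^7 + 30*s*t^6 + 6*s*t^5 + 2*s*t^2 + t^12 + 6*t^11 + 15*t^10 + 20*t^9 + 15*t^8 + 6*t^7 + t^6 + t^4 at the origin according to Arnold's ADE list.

A_5

The Hessian of f at 0 has rank 1. Corank 1: A-series; mu = 5 gives A_5.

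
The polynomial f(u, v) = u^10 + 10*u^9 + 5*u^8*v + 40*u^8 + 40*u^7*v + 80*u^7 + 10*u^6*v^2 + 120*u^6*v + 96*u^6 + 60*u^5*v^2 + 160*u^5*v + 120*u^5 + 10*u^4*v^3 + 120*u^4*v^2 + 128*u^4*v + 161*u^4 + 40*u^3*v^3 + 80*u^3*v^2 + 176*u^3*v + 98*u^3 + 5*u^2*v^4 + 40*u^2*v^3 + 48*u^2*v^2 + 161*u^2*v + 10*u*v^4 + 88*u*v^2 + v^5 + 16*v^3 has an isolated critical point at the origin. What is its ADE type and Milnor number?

Type D_{6}, Milnor number mu = 6.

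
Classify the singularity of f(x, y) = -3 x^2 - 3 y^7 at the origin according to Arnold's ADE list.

A_6

The Hessian of f at 0 has rank 1. Corank 1: A-series; mu = 6 gives A_6.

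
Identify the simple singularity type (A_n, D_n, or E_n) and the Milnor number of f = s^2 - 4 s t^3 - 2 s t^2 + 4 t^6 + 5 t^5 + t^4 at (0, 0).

Type A4, Milnor number mu = 4.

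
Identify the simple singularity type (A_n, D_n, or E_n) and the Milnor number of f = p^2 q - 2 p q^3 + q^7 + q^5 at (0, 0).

The Hessian of f at 0 is [[0, 0], [0, 0]] with rank 0, so corank 2. A Groebner basis of the Jacobian ideal J(f) in C{p,q} is {p^2*q^2 + p^2/7 - p*q^2/7, p^3 + p^2/7 - p*q^2/7, -p*q + q^3}; counting standard monomials gives mu = 8. Corank 2; j^3 = p^2*q has shape L^2 M (L != M), so D-series; mu = 8 gives D_8.

Type D8, Milnor number mu = 8.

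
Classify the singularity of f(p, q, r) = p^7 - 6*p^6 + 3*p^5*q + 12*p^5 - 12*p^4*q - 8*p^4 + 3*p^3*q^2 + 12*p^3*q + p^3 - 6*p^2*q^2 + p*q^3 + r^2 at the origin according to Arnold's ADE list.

E_7

The Hessian of f at 0 has rank 1. Corank 2; j^3 = p^3 is a perfect cube, so E-series; the 4-jet and mu = 7 give E_7.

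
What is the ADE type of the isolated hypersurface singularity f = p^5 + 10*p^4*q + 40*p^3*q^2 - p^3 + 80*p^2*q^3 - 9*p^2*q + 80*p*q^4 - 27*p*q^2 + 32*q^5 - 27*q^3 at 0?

E_{8}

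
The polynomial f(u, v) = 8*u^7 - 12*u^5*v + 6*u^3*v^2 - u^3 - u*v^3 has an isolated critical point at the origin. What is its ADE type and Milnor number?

Type E_{7}, Milnor number mu = 7.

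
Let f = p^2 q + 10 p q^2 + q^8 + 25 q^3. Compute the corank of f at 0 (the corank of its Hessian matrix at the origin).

2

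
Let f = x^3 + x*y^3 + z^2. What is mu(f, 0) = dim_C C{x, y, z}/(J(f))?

7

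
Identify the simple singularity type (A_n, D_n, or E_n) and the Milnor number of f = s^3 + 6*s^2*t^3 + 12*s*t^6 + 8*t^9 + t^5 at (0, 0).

The Hessian of f at 0 has rank 0. Corank 2; j^3 = s^3 is a perfect cube, so E-series; the 5-jet and mu = 8 give E_8.

Type E_{8}, Milnor number mu = 8.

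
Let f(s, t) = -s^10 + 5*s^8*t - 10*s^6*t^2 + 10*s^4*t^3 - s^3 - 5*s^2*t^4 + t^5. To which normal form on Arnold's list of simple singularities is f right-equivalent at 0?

E_8

The Hessian of f at 0 has rank 0. Corank 2; j^3 = -s^3 is a perfect cube, so E-series; the 5-jet and mu = 8 give E_8.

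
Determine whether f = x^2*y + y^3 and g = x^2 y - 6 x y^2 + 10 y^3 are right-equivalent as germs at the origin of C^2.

The Hessian of f at 0 has rank 0. Corank 2; j^3 = y*(x^2 + y^2) splits into three distinct lines over C (the quadratic factor has nonzero discriminant), so D_4. The Hessian of g at 0 has rank 0. Corank 2; j^3 = y*(x^2 - 6*x*y + 10*y^2) splits into three distinct lines over C (the quadratic factor has nonzero discriminant), so D_4. Both have type D_4, hence right-equivalent.

Yes.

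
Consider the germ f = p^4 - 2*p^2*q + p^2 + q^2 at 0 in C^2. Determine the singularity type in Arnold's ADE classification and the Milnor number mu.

Type A1, Milnor number mu = 1.

The Hessian of f at 0 has rank 2. Corank 0: nondegenerate Morse point, so A_1.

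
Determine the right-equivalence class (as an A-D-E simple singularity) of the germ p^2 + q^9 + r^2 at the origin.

The Hessian of f at 0 is [[2, 0, 0], [0, 0, 0], [0, 0, 2]] with rank 2, so corank 1. A Groebner basis of the Jacobian ideal J(f) in C{p,q,r} is {q^8, p, r}; counting standard monomials gives mu = 8. Corank 1: A-series; mu = 8 gives A_8.

A_{8}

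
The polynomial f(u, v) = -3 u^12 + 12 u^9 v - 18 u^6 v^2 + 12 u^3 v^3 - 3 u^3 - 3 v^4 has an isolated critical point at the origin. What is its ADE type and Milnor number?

The Hessian of f at 0 is [[0, 0], [0, 0]] with rank 0, so corank 2. A Groebner basis of the Jacobian ideal J(f) in C{u,v} is {v^3, u^2}; counting standard monomials gives mu = 6. Corank 2; j^3 = -3*u^3 is a perfect cube, so E-series; the 4-jet and mu = 6 give E_6.

Type E6, Milnor number mu = 6.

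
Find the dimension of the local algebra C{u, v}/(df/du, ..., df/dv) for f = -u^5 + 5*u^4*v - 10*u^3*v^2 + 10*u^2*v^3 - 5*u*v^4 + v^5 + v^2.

The Hessian of f at 0 has rank 1. Corank 1: A-series; mu = 4 gives A_4.

4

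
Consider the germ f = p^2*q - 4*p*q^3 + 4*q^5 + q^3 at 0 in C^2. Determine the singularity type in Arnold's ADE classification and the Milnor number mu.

Type D4, Milnor number mu = 4.

The Hessian of f at 0 is [[0, 0], [0, 0]] with rank 0, so corank 2. A Groebner basis of the Jacobian ideal J(f) in C{p,q} is {q^3, p^2 + 3*q^2, p*q}; counting standard monomials gives mu = 4. Corank 2; j^3 = q*(p^2 + q^2) splits into three distinct lines over C (the quadratic factor has nonzero discriminant), so D_4.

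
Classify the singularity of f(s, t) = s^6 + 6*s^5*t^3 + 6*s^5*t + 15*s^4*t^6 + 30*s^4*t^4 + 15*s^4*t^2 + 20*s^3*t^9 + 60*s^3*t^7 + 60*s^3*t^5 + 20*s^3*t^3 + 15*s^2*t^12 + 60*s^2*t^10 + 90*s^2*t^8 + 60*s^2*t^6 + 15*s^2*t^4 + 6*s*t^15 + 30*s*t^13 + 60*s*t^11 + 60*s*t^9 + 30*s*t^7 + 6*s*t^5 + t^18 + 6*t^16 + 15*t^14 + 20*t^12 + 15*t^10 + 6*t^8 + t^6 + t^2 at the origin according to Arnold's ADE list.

The Hessian of f at 0 has rank 1. Corank 1: A-series; mu = 5 gives A_5.

A_{5}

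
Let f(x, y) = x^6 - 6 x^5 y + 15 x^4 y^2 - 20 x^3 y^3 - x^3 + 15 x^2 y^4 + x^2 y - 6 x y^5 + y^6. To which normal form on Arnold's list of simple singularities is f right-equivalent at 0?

D_7

The Hessian of f at 0 has rank 0. Corank 2; j^3 = -x^2*(x - y) has shape L^2 M (L != M), so D-series; mu = 7 gives D_7.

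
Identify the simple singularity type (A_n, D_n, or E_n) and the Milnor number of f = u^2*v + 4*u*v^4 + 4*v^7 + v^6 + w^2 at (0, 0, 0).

The Hessian of f at 0 has rank 1. Corank 2; j^3 = u^2*v has shape L^2 M (L != M), so D-series; mu = 7 gives D_7.

Type D7, Milnor number mu = 7.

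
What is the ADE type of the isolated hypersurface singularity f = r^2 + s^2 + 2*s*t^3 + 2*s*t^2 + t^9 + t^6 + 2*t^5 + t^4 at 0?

A8

The Hessian of f at 0 is [[2, 0, 0], [0, 0, 0], [0, 0, 2]] with rank 2, so corank 1. A Groebner basis of the Jacobian ideal J(f) in C{s,t,r} is {s^2*t^2 - 2*s^2*t + 3*s^2 + 4*s*t^2 - s*t + s + t^2, s^3 + 3*s^2*t - 5*s^2 - 7*s*t^2 + 2*s*t - 2*s - 2*t^2, s + t^3 + t^2, r}; counting standard monomials gives mu = 8. Corank 1: A-series; mu = 8 gives A_8.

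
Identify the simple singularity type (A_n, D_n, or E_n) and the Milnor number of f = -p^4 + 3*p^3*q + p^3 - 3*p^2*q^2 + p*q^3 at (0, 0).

The Hessian of f at 0 has rank 0. Corank 2; j^3 = p^3 is a perfect cube, so E-series; the 4-jet and mu = 7 give E_7.

Type E_7, Milnor number mu = 7.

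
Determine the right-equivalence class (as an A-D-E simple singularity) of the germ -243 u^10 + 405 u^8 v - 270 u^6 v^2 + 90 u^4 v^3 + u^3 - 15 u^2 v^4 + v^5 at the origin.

E8

The Hessian of f at 0 has rank 0. Corank 2; j^3 = u^3 is a perfect cube, so E-series; the 5-jet and mu = 8 give E_8.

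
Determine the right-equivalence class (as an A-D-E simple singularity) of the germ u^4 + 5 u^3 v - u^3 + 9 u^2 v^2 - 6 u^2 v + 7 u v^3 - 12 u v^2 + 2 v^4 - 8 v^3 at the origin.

E_{7}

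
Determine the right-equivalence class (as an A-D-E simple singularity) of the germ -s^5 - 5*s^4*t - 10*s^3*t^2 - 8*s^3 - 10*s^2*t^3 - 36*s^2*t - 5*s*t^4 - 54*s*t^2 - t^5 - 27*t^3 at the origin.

The Hessian of f at 0 is [[0, 0], [0, 0]] with rank 0, so corank 2. A Groebner basis of the Jacobian ideal J(f) in C{s,t} is {t^5, s*t^3 + 11*t^4/8, s^2 + 3*s*t + 9*t^2/4}; counting standard monomials gives mu = 8. Corank 2; j^3 = -(2*s + 3*t)^3 is a perfect cube, so E-series; the 5-jet and mu = 8 give E_8.

E_8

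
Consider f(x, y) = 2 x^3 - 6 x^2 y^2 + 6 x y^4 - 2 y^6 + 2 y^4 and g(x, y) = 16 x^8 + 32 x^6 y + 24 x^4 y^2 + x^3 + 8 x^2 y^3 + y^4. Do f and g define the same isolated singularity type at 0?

Yes.

The Hessian of f at 0 has rank 0. Corank 2; j^3 = 2*x^3 is a perfect cube, so E-series; the 4-jet and mu = 6 give E_6. The Hessian of g at 0 has rank 0. Corank 2; j^3 = x^3 is a perfect cube, so E-series; the 4-jet and mu = 6 give E_6. Both have type E_6, hence right-equivalent.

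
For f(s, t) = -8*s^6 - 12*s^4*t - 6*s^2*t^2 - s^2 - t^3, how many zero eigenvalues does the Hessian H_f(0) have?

The Hessian at 0 is [[-2, 0], [0, 0]] of rank 1; hence corank 1.

1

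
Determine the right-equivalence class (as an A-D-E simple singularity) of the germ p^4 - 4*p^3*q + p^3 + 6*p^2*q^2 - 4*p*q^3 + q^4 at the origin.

E_6

The Hessian of f at 0 has rank 0. Corank 2; j^3 = p^3 is a perfect cube, so E-series; the 4-jet and mu = 6 give E_6.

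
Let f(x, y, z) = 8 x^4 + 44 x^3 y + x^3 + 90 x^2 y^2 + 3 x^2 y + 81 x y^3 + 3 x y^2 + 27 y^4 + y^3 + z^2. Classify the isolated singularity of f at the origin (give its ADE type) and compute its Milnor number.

Type E_7, Milnor number mu = 7.

The Hessian of f at 0 has rank 1. Corank 2; j^3 = (x + y)^3 is a perfect cube, so E-series; the 4-jet and mu = 7 give E_7.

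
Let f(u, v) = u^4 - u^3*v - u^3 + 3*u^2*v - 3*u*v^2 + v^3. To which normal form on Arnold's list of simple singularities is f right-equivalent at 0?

The Hessian of f at 0 is [[0, 0], [0, 0]] with rank 0, so corank 2. A Groebner basis of the Jacobian ideal J(f) in C{u,v} is {3*u^2 - 6*u*v + v^4 - v^3 + 3*v^2, u^3 - 3*u^2 + 6*u*v - 3*v^2, u^2*v - 3*u^2 + 6*u*v - 3*v^2, -2*u^2 + u*v^2 + 4*u*v - v^3/3 - 2*v^2}; counting standard monomials gives mu = 7. Corank 2; j^3 = -(u - v)^3 is a perfect cube, so E-series; the 4-jet and mu = 7 give E_7.

E7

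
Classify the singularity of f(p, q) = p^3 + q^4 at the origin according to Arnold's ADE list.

The Hessian of f at 0 has rank 0. Corank 2; j^3 = p^3 is a perfect cube, so E-series; the 4-jet and mu = 6 give E_6.

E_6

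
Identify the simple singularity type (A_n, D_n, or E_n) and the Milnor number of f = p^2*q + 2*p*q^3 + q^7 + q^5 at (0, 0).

Type D_8, Milnor number mu = 8.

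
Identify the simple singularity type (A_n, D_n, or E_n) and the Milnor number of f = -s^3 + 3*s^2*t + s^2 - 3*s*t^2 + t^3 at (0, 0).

Type A_2, Milnor number mu = 2.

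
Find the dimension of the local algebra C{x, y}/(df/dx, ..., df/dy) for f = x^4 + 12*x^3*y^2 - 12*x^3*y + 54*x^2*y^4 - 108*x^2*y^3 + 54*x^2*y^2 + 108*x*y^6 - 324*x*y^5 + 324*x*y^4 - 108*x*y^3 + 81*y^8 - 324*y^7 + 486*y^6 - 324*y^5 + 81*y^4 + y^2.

The Hessian of f at 0 has rank 1. Corank 1: A-series; mu = 3 gives A_3.

3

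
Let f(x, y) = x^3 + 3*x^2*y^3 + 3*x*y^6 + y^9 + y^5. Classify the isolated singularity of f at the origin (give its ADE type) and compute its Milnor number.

Type E8, Milnor number mu = 8.

The Hessian of f at 0 has rank 0. Corank 2; j^3 = x^3 is a perfect cube, so E-series; the 5-jet and mu = 8 give E_8.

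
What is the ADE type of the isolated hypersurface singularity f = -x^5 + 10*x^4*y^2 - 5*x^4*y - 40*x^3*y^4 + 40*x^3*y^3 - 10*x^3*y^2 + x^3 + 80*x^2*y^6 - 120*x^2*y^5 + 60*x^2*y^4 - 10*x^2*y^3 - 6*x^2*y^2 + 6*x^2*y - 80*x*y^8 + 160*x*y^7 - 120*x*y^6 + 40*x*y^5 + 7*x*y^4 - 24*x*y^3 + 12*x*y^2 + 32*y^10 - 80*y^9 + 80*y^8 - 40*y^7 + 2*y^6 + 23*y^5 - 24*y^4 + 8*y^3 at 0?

E_8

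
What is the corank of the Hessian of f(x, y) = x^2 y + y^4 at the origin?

Hessian at 0 has rank 0.

2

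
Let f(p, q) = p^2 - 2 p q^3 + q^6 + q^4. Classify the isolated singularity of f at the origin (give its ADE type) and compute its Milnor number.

Type A3, Milnor number mu = 3.

The Hessian of f at 0 has rank 1. Corank 1: A-series; mu = 3 gives A_3.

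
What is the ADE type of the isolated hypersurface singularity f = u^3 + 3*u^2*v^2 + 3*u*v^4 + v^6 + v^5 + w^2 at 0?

E_8

The Hessian of f at 0 has rank 1. Corank 2; j^3 = u^3 is a perfect cube, so E-series; the 5-jet and mu = 8 give E_8.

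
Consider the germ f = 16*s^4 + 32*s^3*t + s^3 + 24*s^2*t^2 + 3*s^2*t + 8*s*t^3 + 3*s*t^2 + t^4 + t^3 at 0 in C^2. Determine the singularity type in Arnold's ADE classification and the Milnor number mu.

Type E6, Milnor number mu = 6.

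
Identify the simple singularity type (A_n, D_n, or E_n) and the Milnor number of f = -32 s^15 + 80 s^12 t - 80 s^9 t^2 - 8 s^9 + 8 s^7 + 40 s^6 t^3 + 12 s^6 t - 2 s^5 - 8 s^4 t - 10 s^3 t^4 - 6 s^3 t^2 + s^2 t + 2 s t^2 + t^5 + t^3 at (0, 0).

Type D_{6}, Milnor number mu = 6.

The Hessian of f at 0 has rank 0. Corank 2; j^3 = t*(s + t)^2 has shape L^2 M (L != M), so D-series; mu = 6 gives D_6.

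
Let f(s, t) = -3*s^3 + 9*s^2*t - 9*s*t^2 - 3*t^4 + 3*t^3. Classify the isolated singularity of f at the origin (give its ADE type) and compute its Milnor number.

Type E_6, Milnor number mu = 6.

The Hessian of f at 0 is [[0, 0], [0, 0]] with rank 0, so corank 2. A Groebner basis of the Jacobian ideal J(f) in C{s,t} is {t^3, s^2 - 2*s*t + t^2}; counting standard monomials gives mu = 6. Corank 2; j^3 = -3*(s - t)^3 is a perfect cube, so E-series; the 4-jet and mu = 6 give E_6.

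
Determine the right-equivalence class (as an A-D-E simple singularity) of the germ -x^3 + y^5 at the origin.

The Hessian of f at 0 has rank 0. Corank 2; j^3 = -x^3 is a perfect cube, so E-series; the 5-jet and mu = 8 give E_8.

E_{8}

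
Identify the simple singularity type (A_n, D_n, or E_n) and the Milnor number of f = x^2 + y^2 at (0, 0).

Type A_{1}, Milnor number mu = 1.

The Hessian of f at 0 is [[2, 0], [0, 2]] with rank 2, so corank 0. A Groebner basis of the Jacobian ideal J(f) in C{x,y} is {x, y}; counting standard monomials gives mu = 1. Corank 0: nondegenerate Morse point, so A_1.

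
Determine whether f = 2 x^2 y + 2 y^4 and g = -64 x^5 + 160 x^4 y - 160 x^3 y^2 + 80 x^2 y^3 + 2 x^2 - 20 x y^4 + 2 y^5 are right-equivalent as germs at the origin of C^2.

No.

The Hessian of f at 0 has rank 0. Corank 2; j^3 = 2*x^2*y has shape L^2 M (L != M), so D-series; mu = 5 gives D_5. The Hessian of g at 0 has rank 1. Corank 1: A-series; mu = 4 gives A_4. f is D_5 but g is A_4, hence not right-equivalent.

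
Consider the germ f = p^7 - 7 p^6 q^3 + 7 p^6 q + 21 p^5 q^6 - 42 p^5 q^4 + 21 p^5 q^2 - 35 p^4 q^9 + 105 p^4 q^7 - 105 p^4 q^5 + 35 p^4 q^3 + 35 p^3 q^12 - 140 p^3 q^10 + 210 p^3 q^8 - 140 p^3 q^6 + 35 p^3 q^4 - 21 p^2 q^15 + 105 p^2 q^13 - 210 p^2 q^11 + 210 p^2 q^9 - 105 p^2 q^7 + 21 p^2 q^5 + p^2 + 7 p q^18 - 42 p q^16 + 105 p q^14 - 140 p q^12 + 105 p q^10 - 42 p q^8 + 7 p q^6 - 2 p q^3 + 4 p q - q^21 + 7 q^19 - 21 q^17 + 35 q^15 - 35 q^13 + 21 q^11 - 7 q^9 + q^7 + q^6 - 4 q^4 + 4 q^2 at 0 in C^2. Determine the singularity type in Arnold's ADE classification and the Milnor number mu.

Type A6, Milnor number mu = 6.

The Hessian of f at 0 is [[2, 4], [4, 8]] with rank 1, so corank 1. A Groebner basis of the Jacobian ideal J(f) in C{p,q} is {-p + q^3 - 2*q, p^2 + 4*p*q + 4*q^2}; counting standard monomials gives mu = 6. Corank 1: A-series; mu = 6 gives A_6.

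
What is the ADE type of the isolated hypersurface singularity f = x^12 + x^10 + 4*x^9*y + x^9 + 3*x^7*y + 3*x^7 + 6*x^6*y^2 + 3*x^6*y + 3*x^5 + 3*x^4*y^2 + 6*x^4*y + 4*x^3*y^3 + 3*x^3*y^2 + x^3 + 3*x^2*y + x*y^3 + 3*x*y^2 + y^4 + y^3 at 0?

The Hessian of f at 0 has rank 0. Corank 2; j^3 = (x + y)^3 is a perfect cube, so E-series; the 4-jet and mu = 7 give E_7.

E7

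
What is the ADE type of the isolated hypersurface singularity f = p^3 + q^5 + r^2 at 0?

E_8

The Hessian of f at 0 has rank 1. Corank 2; j^3 = p^3 is a perfect cube, so E-series; the 5-jet and mu = 8 give E_8.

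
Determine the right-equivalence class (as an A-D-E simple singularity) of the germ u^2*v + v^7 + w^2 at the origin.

The Hessian of f at 0 is [[0, 0, 0], [0, 0, 0], [0, 0, 2]] with rank 1, so corank 2. A Groebner basis of the Jacobian ideal J(f) in C{u,v,w} is {u^2/7 + v^6, u^3, u*v, w}; counting standard monomials gives mu = 8. Corank 2; j^3 = u^2*v has shape L^2 M (L != M), so D-series; mu = 8 gives D_8.

D_8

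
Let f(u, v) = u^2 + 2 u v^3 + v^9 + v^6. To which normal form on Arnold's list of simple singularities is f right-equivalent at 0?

A_8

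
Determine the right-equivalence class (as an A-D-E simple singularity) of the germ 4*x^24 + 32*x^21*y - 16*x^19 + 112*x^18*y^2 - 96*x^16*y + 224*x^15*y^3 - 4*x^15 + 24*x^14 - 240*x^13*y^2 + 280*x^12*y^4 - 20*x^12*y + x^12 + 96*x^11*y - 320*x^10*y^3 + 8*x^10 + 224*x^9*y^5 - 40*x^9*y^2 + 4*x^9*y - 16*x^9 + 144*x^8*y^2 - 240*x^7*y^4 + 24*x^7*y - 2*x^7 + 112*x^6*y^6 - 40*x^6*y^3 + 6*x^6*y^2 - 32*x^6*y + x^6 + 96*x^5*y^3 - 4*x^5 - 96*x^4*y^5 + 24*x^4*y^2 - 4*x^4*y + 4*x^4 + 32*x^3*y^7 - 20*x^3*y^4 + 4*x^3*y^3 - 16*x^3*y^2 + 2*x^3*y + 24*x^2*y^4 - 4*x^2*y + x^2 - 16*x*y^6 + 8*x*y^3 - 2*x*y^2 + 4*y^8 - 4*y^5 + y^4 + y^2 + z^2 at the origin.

A_{1}

The Hessian of f at 0 is [[2, 0, 0], [0, 2, 0], [0, 0, 2]] with rank 3, so corank 0. A Groebner basis of the Jacobian ideal J(f) in C{x,y,z} is {x, y, z}; counting standard monomials gives mu = 1. Corank 0: nondegenerate Morse point, so A_1.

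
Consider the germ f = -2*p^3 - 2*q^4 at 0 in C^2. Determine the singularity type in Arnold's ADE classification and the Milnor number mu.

Type E_6, Milnor number mu = 6.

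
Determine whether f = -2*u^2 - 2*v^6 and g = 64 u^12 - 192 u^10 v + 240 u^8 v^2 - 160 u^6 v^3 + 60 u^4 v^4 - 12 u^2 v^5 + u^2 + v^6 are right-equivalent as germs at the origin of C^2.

Yes.

The Hessian of f at 0 has rank 1. Corank 1: A-series; mu = 5 gives A_5. The Hessian of g at 0 has rank 1. Corank 1: A-series; mu = 5 gives A_5. Both have type A_5, hence right-equivalent.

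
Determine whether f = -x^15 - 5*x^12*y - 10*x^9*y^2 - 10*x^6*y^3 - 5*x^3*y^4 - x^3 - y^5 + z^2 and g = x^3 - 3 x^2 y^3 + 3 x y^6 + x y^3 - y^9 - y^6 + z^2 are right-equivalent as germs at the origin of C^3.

The Hessian of f at 0 has rank 1. Corank 2; j^3 = -x^3 is a perfect cube, so E-series; the 5-jet and mu = 8 give E_8. The Hessian of g at 0 has rank 1. Corank 2; j^3 = x^3 is a perfect cube, so E-series; the 4-jet and mu = 7 give E_7. f is E_8 but g is E_7, hence not right-equivalent.

No.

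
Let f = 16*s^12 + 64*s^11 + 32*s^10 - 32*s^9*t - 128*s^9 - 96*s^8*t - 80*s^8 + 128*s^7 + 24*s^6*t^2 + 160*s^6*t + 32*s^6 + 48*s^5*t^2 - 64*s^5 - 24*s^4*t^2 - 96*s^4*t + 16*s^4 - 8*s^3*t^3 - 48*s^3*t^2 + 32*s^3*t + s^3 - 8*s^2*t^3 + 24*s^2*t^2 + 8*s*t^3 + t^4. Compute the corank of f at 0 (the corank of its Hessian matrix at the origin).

2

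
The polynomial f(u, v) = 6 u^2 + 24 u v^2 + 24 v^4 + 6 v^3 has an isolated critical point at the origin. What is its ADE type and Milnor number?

Type A_{2}, Milnor number mu = 2.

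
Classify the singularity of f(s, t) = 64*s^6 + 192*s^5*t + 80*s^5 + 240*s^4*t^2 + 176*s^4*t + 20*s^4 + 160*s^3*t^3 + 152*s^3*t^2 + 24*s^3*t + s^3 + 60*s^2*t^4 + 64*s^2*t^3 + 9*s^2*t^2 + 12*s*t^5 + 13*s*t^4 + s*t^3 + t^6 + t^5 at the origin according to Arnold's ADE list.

The Hessian of f at 0 has rank 0. Corank 2; j^3 = s^3 is a perfect cube, so E-series; the 4-jet and mu = 7 give E_7.

E7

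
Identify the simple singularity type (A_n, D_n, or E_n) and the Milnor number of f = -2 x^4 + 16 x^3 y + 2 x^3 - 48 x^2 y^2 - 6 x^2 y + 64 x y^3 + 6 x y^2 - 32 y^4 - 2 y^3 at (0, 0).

Type E_{6}, Milnor number mu = 6.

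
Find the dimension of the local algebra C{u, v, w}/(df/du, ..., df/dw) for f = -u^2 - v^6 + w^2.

The Hessian of f at 0 is [[-2, 0, 0], [0, 0, 0], [0, 0, 2]] with rank 2, so corank 1. A Groebner basis of the Jacobian ideal J(f) in C{u,v,w} is {v^5, u, w}; counting standard monomials gives mu = 5. Corank 1: A-series; mu = 5 gives A_5.

5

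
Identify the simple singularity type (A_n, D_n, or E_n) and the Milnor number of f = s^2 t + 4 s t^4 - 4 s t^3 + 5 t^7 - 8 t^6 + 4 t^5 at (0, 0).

The Hessian of f at 0 has rank 0. Corank 2; j^3 = s^2*t has shape L^2 M (L != M), so D-series; mu = 8 gives D_8.

Type D_{8}, Milnor number mu = 8.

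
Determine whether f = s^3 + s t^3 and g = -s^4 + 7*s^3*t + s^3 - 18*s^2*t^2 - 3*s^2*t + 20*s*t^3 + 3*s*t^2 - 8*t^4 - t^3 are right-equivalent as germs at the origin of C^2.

Yes.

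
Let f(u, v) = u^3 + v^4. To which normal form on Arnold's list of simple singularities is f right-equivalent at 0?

E_6

The Hessian of f at 0 has rank 0. Corank 2; j^3 = u^3 is a perfect cube, so E-series; the 4-jet and mu = 6 give E_6.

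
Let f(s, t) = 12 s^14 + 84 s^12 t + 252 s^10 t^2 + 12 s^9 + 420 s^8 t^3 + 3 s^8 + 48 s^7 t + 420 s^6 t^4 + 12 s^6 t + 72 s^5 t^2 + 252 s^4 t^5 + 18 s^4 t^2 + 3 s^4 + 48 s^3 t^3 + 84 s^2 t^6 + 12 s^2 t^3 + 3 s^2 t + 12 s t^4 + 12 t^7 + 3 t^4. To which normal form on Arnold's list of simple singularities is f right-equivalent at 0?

D5

The Hessian of f at 0 is [[0, 0], [0, 0]] with rank 0, so corank 2. A Groebner basis of the Jacobian ideal J(f) in C{s,t} is {s^3, s^2/4 + t^3, s*t}; counting standard monomials gives mu = 5. Corank 2; j^3 = 3*s^2*t has shape L^2 M (L != M), so D-series; mu = 5 gives D_5.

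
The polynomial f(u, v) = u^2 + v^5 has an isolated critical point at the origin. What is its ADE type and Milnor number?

Type A4, Milnor number mu = 4.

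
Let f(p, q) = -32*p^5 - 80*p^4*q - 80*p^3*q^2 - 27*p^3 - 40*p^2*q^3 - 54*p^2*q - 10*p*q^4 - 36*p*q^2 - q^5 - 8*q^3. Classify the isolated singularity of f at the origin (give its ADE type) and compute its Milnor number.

The Hessian of f at 0 is [[0, 0], [0, 0]] with rank 0, so corank 2. A Groebner basis of the Jacobian ideal J(f) in C{p,q} is {q^5, p*q^3 + 5*q^4/8, p^2 + 4*p*q/3 + 4*q^2/9}; counting standard monomials gives mu = 8. Corank 2; j^3 = -(3*p + 2*q)^3 is a perfect cube, so E-series; the 5-jet and mu = 8 give E_8.

Type E_8, Milnor number mu = 8.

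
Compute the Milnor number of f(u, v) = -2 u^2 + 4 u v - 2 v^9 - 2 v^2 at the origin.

The Hessian of f at 0 is [[-4, 4], [4, -4]] with rank 1, so corank 1. A Groebner basis of the Jacobian ideal J(f) in C{u,v} is {v^8, u - v}; counting standard monomials gives mu = 8. Corank 1: A-series; mu = 8 gives A_8.

8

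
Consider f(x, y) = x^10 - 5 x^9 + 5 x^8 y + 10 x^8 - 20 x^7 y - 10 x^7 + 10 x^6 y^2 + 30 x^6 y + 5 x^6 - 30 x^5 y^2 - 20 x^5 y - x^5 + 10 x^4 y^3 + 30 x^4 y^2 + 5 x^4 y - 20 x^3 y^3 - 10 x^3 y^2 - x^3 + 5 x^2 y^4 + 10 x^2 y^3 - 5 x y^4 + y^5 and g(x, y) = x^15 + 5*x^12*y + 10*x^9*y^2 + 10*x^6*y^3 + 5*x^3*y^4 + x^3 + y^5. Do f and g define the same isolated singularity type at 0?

Yes.

The Hessian of f at 0 is [[0, 0], [0, 0]] with rank 0, so corank 2. A Groebner basis of the Jacobian ideal J(f) in C{x,y} is {y^5, x*y^3 - y^4/4, x^2}; counting standard monomials gives mu = 8. Corank 2; j^3 = -x^3 is a perfect cube, so E-series; the 5-jet and mu = 8 give E_8. The Hessian of g at 0 is [[0, 0], [0, 0]] with rank 0, so corank 2. A Groebner basis of the Jacobian ideal J(g) in C{x,y} is {y^4, x^2}; counting standard monomials gives mu = 8. Corank 2; j^3 = x^3 is a perfect cube, so E-series; the 5-jet and mu = 8 give E_8. Both have type E_8, hence right-equivalent.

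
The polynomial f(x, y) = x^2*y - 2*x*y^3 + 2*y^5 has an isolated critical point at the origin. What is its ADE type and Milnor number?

Type D6, Milnor number mu = 6.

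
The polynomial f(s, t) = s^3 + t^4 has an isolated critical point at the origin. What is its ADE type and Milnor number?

Type E6, Milnor number mu = 6.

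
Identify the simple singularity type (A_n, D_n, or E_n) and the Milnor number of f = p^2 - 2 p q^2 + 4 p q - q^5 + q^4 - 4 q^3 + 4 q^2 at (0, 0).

The Hessian of f at 0 is [[2, 4], [4, 8]] with rank 1, so corank 1. A Groebner basis of the Jacobian ideal J(f) in C{p,q} is {p^2 + 4*p*q + 4*p + 8*q, -p + q^2 - 2*q}; counting standard monomials gives mu = 4. Corank 1: A-series; mu = 4 gives A_4.

Type A_{4}, Milnor number mu = 4.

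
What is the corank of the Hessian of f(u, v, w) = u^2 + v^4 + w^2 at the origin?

1

Hessian at 0 has rank 2.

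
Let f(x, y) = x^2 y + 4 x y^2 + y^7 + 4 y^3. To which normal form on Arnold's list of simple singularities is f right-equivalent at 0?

The Hessian of f at 0 has rank 0. Corank 2; j^3 = y*(x + 2*y)^2 has shape L^2 M (L != M), so D-series; mu = 8 gives D_8.

D8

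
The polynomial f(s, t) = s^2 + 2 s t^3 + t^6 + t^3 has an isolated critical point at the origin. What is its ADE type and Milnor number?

The Hessian of f at 0 is [[2, 0], [0, 0]] with rank 1, so corank 1. A Groebner basis of the Jacobian ideal J(f) in C{s,t} is {t^2, s}; counting standard monomials gives mu = 2. Corank 1: A-series; mu = 2 gives A_2.

Type A2, Milnor number mu = 2.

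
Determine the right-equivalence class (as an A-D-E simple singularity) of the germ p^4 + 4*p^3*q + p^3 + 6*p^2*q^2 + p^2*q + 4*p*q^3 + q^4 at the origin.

D_{5}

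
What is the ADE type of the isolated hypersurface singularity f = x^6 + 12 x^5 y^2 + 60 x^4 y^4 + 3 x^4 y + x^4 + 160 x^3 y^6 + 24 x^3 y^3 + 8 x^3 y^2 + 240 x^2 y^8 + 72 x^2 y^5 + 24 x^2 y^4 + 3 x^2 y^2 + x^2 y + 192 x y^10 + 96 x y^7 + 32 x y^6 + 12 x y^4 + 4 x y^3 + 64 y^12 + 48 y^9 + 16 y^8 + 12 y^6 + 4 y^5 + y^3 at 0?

The Hessian of f at 0 has rank 0. Corank 2; j^3 = y*(x^2 + y^2) splits into three distinct lines over C (the quadratic factor has nonzero discriminant), so D_4.

D4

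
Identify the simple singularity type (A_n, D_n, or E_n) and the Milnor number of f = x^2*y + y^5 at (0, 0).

The Hessian of f at 0 is [[0, 0], [0, 0]] with rank 0, so corank 2. A Groebner basis of the Jacobian ideal J(f) in C{x,y} is {x^2/5 + y^4, x^3, x*y}; counting standard monomials gives mu = 6. Corank 2; j^3 = x^2*y has shape L^2 M (L != M), so D-series; mu = 6 gives D_6.

Type D6, Milnor number mu = 6.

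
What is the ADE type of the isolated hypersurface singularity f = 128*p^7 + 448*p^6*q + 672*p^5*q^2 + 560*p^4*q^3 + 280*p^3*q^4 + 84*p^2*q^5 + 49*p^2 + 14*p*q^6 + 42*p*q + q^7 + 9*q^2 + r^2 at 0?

The Hessian of f at 0 has rank 2. Corank 1: A-series; mu = 6 gives A_6.

A6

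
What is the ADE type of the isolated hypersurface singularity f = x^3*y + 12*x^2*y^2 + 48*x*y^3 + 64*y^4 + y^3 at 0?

E_{7}

The Hessian of f at 0 is [[0, 0], [0, 0]] with rank 0, so corank 2. A Groebner basis of the Jacobian ideal J(f) in C{x,y} is {x^3 - 48*x*y^2 + 3*y^2, x^2*y + 8*x*y^2, y^3}; counting standard monomials gives mu = 7. Corank 2; j^3 = y^3 is a perfect cube, so E-series; the 4-jet and mu = 7 give E_7.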